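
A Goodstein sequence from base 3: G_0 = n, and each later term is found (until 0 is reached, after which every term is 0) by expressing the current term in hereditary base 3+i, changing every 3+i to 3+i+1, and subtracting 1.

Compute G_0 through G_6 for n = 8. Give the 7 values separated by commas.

8, 9, 10, 11, 11, 11, 11

base 3: 8 = 2·3 + 2; at 4: 2·4 + 2 = 10; next = 9
base 4: 9 = 2·4 + 1; at 5: 2·5 + 1 = 11; next = 10
base 5: 10 = 2·5; at 6: 2·6 = 12; next = 11
base 6: 11 = 6 + 5; at 7: 7 + 5 = 12; next = 11
base 7: 11 = 7 + 4; at 8: 8 + 4 = 12; next = 11
base 8: 11 = 8 + 3; at 9: 9 + 3 = 12; next = 11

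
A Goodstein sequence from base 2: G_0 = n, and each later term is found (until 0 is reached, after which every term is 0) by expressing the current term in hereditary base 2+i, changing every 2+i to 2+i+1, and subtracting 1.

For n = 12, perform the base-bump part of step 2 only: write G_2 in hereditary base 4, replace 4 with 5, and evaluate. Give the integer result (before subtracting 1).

15686

(0) 12|_2 = 2^(2 + 1) + 2^2 ↦ 3^(3 + 1) + 3^3|_3 = 108 ⇒ 107
(1) 107|_3 = 3^(3 + 1) + 2·3^2 + 2·3 + 2 ↦ 4^(4 + 1) + 2·4^2 + 2·4 + 2|_4 = 1066 ⇒ 1065
(2) 1065|_4 = 4^(4 + 1) + 2·4^2 + 2·4 + 1 ↦ 5^(5 + 1) + 2·5^2 + 2·5 + 1|_5 = 15686 ⇒ 15685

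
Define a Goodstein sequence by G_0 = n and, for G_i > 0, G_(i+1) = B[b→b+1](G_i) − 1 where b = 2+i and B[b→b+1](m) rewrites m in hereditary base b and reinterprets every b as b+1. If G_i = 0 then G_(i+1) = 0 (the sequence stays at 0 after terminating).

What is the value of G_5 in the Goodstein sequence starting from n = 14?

5862840

G_0 = 14. HB_2(14) = 2^(2 + 1) + 2^2 + 2. Bump = 111. G_1 = 110.
G_1 = 110. HB_3(110) = 3^(3 + 1) + 3^3 + 2. Bump = 1282. G_2 = 1281.
G_2 = 1281. HB_4(1281) = 4^(4 + 1) + 4^4 + 1. Bump = 18751. G_3 = 18750.
G_3 = 18750. HB_5(18750) = 5^(5 + 1) + 5^5. Bump = 326592. G_4 = 326591.
G_4 = 326591. HB_6(326591) = 6^(6 + 1) + 5·6^5 + 5·6^4 + 5·6^3 + 5·6^2 + 5·6 + 5. Bump = 5862841. G_5 = 5862840.
G_5 = 5862840. HB_7(5862840) = 7^(7 + 1) + 5·7^5 + 5·7^4 + 5·7^3 + 5·7^2 + 5·7 + 4. Bump = 134404972. G_6 = 134404971.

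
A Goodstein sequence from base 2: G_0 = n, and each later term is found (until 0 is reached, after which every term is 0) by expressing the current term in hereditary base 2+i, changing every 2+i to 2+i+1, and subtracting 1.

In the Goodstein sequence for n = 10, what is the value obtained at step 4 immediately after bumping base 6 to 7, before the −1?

4215755

step 0: 10 = 2^(2 + 1) + 2; sub 3 for 2: 3^(3 + 1) + 3; = 84; G_1 = 84−1 = 83
step 1: 83 = 3^(3 + 1) + 2; sub 4 for 3: 4^(4 + 1) + 2; = 1026; G_2 = 1026−1 = 1025
step 2: 1025 = 4^(4 + 1) + 1; sub 5 for 4: 5^(5 + 1) + 1; = 15626; G_3 = 15626−1 = 15625
step 3: 15625 = 5^(5 + 1); sub 6 for 5: 6^(6 + 1); = 279936; G_4 = 279936−1 = 279935
step 4: 279935 = 5·6^6 + 5·6^5 + 5·6^4 + 5·6^3 + 5·6^2 + 5·6 + 5; sub 7 for 6: 5·7^7 + 5·7^5 + 5·7^4 + 5·7^3 + 5·7^2 + 5·7 + 5; = 4215755; G_5 = 4215755−1 = 4215754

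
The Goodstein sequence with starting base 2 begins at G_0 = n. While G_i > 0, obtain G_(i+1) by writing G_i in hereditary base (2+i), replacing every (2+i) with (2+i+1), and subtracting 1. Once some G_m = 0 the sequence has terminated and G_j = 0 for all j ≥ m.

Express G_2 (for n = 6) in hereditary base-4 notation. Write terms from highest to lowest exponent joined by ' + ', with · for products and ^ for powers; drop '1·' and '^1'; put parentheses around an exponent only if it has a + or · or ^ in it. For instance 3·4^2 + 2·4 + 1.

[0] 6 ≡ 2^2 + 2 (base 2). Lift 3: 30. −1: 29.
[1] 29 ≡ 3^3 + 2 (base 3). Lift 4: 258. −1: 257.

4^4 + 1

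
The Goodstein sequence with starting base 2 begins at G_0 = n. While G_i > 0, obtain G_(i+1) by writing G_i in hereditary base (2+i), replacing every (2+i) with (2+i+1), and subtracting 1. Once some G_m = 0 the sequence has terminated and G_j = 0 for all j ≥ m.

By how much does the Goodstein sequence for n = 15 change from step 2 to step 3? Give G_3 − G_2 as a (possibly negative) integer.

step 0: 15 = 2^(2 + 1) + 2^2 + 2 + 1; sub 3 for 2: 3^(3 + 1) + 3^3 + 3 + 1; = 112; G_1 = 112−1 = 111
step 1: 111 = 3^(3 + 1) + 3^3 + 3; sub 4 for 3: 4^(4 + 1) + 4^4 + 4; = 1284; G_2 = 1284−1 = 1283
step 2: 1283 = 4^(4 + 1) + 4^4 + 3; sub 5 for 4: 5^(5 + 1) + 5^5 + 3; = 18753; G_3 = 18753−1 = 18752

17469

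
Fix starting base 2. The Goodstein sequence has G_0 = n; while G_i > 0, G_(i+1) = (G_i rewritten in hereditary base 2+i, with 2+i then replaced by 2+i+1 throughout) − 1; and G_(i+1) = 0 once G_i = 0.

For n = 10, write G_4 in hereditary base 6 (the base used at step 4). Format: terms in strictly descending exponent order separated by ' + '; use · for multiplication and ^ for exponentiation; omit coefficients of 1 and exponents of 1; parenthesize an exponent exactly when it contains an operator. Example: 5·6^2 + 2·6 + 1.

G_0=10  [base 2] 2^(2 + 1) + 2  →[2↦3]→  3^(3 + 1) + 3 = 84  −1 ⇒ G_1=83
G_1=83  [base 3] 3^(3 + 1) + 2  →[3↦4]→  4^(4 + 1) + 2 = 1026  −1 ⇒ G_2=1025
G_2=1025  [base 4] 4^(4 + 1) + 1  →[4↦5]→  5^(5 + 1) + 1 = 15626  −1 ⇒ G_3=15625
G_3=15625  [base 5] 5^(5 + 1)  →[5↦6]→  6^(6 + 1) = 279936  −1 ⇒ G_4=279935

5·6^6 + 5·6^5 + 5·6^4 + 5·6^3 + 5·6^2 + 5·6 + 5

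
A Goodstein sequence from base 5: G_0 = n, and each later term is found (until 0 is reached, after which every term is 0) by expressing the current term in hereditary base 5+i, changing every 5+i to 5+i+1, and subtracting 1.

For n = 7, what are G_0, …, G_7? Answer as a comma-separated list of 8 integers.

7, 7, 7, 7, 6, 5, 4, 3

G_0=7  [base 5] 5 + 2  →[5↦6]→  6 + 2 = 8  −1 ⇒ G_1=7
G_1=7  [base 6] 6 + 1  →[6↦7]→  7 + 1 = 8  −1 ⇒ G_2=7
G_2=7  [base 7] 7  →[7↦8]→  8 = 8  −1 ⇒ G_3=7
G_3=7  [base 8] 7  →[8↦9]→  7 = 7  −1 ⇒ G_4=6
G_4=6  [base 9] 6  →[9↦10]→  6 = 6  −1 ⇒ G_5=5
G_5=5  [base 10] 5  →[10↦11]→  5 = 5  −1 ⇒ G_6=4
G_6=4  [base 11] 4  →[11↦12]→  4 = 4  −1 ⇒ G_7=3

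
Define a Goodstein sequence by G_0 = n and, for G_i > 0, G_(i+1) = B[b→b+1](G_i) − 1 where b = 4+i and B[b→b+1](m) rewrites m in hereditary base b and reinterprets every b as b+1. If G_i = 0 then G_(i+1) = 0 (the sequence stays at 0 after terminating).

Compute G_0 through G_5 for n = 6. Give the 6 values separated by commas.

6, 6, 6, 6, 5, 4

i=0: 6 = 4 + 2 (b=4); 4→5: 5 + 2 = 7; 7−1 = 6
i=1: 6 = 5 + 1 (b=5); 5→6: 6 + 1 = 7; 7−1 = 6
i=2: 6 = 6 (b=6); 6→7: 7 = 7; 7−1 = 6
i=3: 6 = 6 (b=7); 7→8: 6 = 6; 6−1 = 5
i=4: 5 = 5 (b=8); 8→9: 5 = 5; 5−1 = 4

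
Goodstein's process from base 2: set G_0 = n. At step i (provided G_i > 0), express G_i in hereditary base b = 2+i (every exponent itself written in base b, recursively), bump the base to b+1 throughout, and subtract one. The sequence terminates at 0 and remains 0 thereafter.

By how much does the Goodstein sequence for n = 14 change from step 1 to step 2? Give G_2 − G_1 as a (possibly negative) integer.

1171

[0] 14 ≡ 2^(2 + 1) + 2^2 + 2 (base 2). Lift 3: 111. −1: 110.
[1] 110 ≡ 3^(3 + 1) + 3^3 + 2 (base 3). Lift 4: 1282. −1: 1281.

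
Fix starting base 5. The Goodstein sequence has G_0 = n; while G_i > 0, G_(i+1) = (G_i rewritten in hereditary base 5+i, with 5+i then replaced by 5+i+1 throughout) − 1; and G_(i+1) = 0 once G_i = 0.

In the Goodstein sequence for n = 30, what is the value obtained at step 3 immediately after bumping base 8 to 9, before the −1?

84

base 5: 30 = 5^2 + 5; at 6: 6^2 + 6 = 42; next = 41
base 6: 41 = 6^2 + 5; at 7: 7^2 + 5 = 54; next = 53
base 7: 53 = 7^2 + 4; at 8: 8^2 + 4 = 68; next = 67
base 8: 67 = 8^2 + 3; at 9: 9^2 + 3 = 84; next = 83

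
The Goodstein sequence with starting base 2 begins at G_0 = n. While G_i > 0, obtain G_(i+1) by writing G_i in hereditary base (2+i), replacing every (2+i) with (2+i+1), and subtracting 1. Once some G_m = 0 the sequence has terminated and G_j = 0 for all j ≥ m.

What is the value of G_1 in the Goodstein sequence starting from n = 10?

83

10 —HB2→ 2^(2 + 1) + 2 —bump→ 3^(3 + 1) + 3 = 84 —(−1)→ 83
83 —HB3→ 3^(3 + 1) + 2 —bump→ 4^(4 + 1) + 2 = 1026 —(−1)→ 1025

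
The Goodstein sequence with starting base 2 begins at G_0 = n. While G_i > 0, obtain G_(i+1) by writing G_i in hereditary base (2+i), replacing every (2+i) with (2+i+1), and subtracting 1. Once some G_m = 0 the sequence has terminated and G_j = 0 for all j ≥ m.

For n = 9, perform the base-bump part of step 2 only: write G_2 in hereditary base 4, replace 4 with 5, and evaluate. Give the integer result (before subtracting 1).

9843

G_0 = 9. HB_2(9) = 2^(2 + 1) + 1. Bump = 82. G_1 = 81.
G_1 = 81. HB_3(81) = 3^(3 + 1). Bump = 1024. G_2 = 1023.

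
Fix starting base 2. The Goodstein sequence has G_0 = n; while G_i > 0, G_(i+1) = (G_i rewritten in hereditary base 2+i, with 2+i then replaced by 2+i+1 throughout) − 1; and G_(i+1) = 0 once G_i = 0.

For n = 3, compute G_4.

(0) 3|_2 = 2 + 1 ↦ 3 + 1|_3 = 4 ⇒ 3
(1) 3|_3 = 3 ↦ 4|_4 = 4 ⇒ 3
(2) 3|_4 = 3 ↦ 3|_5 = 3 ⇒ 2
(3) 2|_5 = 2 ↦ 2|_6 = 2 ⇒ 1
(4) 1|_6 = 1 ↦ 1|_7 = 1 ⇒ 0

1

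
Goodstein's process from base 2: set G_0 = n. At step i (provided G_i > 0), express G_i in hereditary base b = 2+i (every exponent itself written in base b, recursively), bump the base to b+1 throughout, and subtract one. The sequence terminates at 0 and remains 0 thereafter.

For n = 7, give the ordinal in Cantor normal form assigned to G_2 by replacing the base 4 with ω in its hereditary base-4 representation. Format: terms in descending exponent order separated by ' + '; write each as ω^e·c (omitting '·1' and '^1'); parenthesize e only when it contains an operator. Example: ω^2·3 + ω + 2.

ω^ω + 3

G_0=7  [base 2] 2^2 + 2 + 1  →[2↦3]→  3^3 + 3 + 1 = 31  −1 ⇒ G_1=30
G_1=30  [base 3] 3^3 + 3  →[3↦4]→  4^4 + 4 = 260  −1 ⇒ G_2=259
G_2=259  [base 4] 4^4 + 3  →[4↦5]→  5^5 + 3 = 3128  −1 ⇒ G_3=3127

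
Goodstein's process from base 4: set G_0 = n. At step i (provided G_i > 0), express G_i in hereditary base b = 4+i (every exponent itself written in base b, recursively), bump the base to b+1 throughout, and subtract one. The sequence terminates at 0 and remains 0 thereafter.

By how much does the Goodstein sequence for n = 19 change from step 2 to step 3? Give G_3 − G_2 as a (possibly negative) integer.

12

step 0: 19 = 4^2 + 3; sub 5 for 4: 5^2 + 3; = 28; G_1 = 28−1 = 27
step 1: 27 = 5^2 + 2; sub 6 for 5: 6^2 + 2; = 38; G_2 = 38−1 = 37
step 2: 37 = 6^2 + 1; sub 7 for 6: 7^2 + 1; = 50; G_3 = 50−1 = 49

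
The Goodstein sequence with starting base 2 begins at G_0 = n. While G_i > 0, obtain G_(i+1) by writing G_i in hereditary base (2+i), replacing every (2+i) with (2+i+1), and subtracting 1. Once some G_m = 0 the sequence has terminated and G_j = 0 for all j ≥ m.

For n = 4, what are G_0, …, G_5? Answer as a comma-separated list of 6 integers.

base 2: 4 = 2^2; at 3: 3^3 = 27; next = 26
base 3: 26 = 2·3^2 + 2·3 + 2; at 4: 2·4^2 + 2·4 + 2 = 42; next = 41
base 4: 41 = 2·4^2 + 2·4 + 1; at 5: 2·5^2 + 2·5 + 1 = 61; next = 60
base 5: 60 = 2·5^2 + 2·5; at 6: 2·6^2 + 2·6 = 84; next = 83
base 6: 83 = 2·6^2 + 6 + 5; at 7: 2·7^2 + 7 + 5 = 110; next = 109

4, 26, 41, 60, 83, 109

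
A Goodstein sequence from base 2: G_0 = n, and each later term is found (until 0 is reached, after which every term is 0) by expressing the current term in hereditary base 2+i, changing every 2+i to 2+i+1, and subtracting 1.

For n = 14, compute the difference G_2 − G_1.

1171

(0) 14|_2 = 2^(2 + 1) + 2^2 + 2 ↦ 3^(3 + 1) + 3^3 + 3|_3 = 111 ⇒ 110
(1) 110|_3 = 3^(3 + 1) + 3^3 + 2 ↦ 4^(4 + 1) + 4^4 + 2|_4 = 1282 ⇒ 1281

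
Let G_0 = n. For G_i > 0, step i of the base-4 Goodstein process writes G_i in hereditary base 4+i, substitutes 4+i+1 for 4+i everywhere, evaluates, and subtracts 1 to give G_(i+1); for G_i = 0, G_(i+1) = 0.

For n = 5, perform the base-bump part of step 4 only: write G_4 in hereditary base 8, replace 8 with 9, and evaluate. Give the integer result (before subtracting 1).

3

G_0 = 5. HB_4(5) = 4 + 1. Bump = 6. G_1 = 5.
G_1 = 5. HB_5(5) = 5. Bump = 6. G_2 = 5.
G_2 = 5. HB_6(5) = 5. Bump = 5. G_3 = 4.
G_3 = 4. HB_7(4) = 4. Bump = 4. G_4 = 3.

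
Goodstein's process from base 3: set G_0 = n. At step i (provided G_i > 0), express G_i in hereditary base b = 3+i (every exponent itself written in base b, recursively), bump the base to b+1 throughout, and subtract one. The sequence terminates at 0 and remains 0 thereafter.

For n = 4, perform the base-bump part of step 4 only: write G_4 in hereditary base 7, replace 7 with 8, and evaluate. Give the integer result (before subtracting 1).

2

G_0 = 4. HB_3(4) = 3 + 1. Bump = 5. G_1 = 4.
G_1 = 4. HB_4(4) = 4. Bump = 5. G_2 = 4.
G_2 = 4. HB_5(4) = 4. Bump = 4. G_3 = 3.
G_3 = 3. HB_6(3) = 3. Bump = 3. G_4 = 2.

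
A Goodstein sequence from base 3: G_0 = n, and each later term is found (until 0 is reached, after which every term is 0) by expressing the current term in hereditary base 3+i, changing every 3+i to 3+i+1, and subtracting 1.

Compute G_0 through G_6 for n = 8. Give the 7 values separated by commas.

8, 9, 10, 11, 11, 11, 11

G_0 = 8. HB_3(8) = 2·3 + 2. Bump = 10. G_1 = 9.
G_1 = 9. HB_4(9) = 2·4 + 1. Bump = 11. G_2 = 10.
G_2 = 10. HB_5(10) = 2·5. Bump = 12. G_3 = 11.
G_3 = 11. HB_6(11) = 6 + 5. Bump = 12. G_4 = 11.
G_4 = 11. HB_7(11) = 7 + 4. Bump = 12. G_5 = 11.
G_5 = 11. HB_8(11) = 8 + 3. Bump = 12. G_6 = 11.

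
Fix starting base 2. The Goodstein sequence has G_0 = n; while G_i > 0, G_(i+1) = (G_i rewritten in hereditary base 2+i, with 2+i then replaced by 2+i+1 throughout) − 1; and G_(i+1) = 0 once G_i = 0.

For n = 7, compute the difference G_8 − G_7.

40111896

step 0: 7 = 2^2 + 2 + 1; sub 3 for 2: 3^3 + 3 + 1; = 31; G_1 = 31−1 = 30
step 1: 30 = 3^3 + 3; sub 4 for 3: 4^4 + 4; = 260; G_2 = 260−1 = 259
step 2: 259 = 4^4 + 3; sub 5 for 4: 5^5 + 3; = 3128; G_3 = 3128−1 = 3127
step 3: 3127 = 5^5 + 2; sub 6 for 5: 6^6 + 2; = 46658; G_4 = 46658−1 = 46657
step 4: 46657 = 6^6 + 1; sub 7 for 6: 7^7 + 1; = 823544; G_5 = 823544−1 = 823543
step 5: 823543 = 7^7; sub 8 for 7: 8^8; = 16777216; G_6 = 16777216−1 = 16777215
step 6: 16777215 = 7·8^7 + 7·8^6 + 7·8^5 + 7·8^4 + 7·8^3 + 7·8^2 + 7·8 + 7; sub 9 for 8: 7·9^7 + 7·9^6 + 7·9^5 + 7·9^4 + 7·9^3 + 7·9^2 + 7·9 + 7; = 37665880; G_7 = 37665880−1 = 37665879
step 7: 37665879 = 7·9^7 + 7·9^6 + 7·9^5 + 7·9^4 + 7·9^3 + 7·9^2 + 7·9 + 6; sub 10 for 9: 7·10^7 + 7·10^6 + 7·10^5 + 7·10^4 + 7·10^3 + 7·10^2 + 7·10 + 6; = 77777776; G_8 = 77777776−1 = 77777775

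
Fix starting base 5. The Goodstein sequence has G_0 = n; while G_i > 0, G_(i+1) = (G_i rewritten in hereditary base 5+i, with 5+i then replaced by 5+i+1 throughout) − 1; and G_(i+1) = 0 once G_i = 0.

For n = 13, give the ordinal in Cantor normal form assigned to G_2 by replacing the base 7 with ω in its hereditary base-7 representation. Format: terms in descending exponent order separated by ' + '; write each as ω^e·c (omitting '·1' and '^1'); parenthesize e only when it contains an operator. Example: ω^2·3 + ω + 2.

13 —HB5→ 2·5 + 3 —bump→ 2·6 + 3 = 15 —(−1)→ 14
14 —HB6→ 2·6 + 2 —bump→ 2·7 + 2 = 16 —(−1)→ 15
15 —HB7→ 2·7 + 1 —bump→ 2·8 + 1 = 17 —(−1)→ 16

ω·2 + 1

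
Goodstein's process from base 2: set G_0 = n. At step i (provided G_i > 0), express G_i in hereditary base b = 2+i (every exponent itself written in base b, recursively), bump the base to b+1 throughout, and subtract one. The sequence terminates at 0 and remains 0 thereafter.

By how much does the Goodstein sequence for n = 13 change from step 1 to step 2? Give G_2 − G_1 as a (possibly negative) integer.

G_0 = 13. HB_2(13) = 2^(2 + 1) + 2^2 + 1. Bump = 109. G_1 = 108.
G_1 = 108. HB_3(108) = 3^(3 + 1) + 3^3. Bump = 1280. G_2 = 1279.

1171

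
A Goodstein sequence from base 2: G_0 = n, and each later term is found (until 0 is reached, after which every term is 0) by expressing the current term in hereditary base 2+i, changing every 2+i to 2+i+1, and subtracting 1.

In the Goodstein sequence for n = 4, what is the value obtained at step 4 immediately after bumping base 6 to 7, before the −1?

110

step 0: 4 = 2^2; sub 3 for 2: 3^3; = 27; G_1 = 27−1 = 26
step 1: 26 = 2·3^2 + 2·3 + 2; sub 4 for 3: 2·4^2 + 2·4 + 2; = 42; G_2 = 42−1 = 41
step 2: 41 = 2·4^2 + 2·4 + 1; sub 5 for 4: 2·5^2 + 2·5 + 1; = 61; G_3 = 61−1 = 60
step 3: 60 = 2·5^2 + 2·5; sub 6 for 5: 2·6^2 + 2·6; = 84; G_4 = 84−1 = 83
step 4: 83 = 2·6^2 + 6 + 5; sub 7 for 6: 2·7^2 + 7 + 5; = 110; G_5 = 110−1 = 109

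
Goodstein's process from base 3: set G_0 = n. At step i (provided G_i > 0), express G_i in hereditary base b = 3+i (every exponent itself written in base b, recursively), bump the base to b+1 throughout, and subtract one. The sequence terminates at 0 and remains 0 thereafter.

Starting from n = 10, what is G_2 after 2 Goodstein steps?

i=0: 10 = 3^2 + 1 (b=3); 3→4: 4^2 + 1 = 17; 17−1 = 16
i=1: 16 = 4^2 (b=4); 4→5: 5^2 = 25; 25−1 = 24

24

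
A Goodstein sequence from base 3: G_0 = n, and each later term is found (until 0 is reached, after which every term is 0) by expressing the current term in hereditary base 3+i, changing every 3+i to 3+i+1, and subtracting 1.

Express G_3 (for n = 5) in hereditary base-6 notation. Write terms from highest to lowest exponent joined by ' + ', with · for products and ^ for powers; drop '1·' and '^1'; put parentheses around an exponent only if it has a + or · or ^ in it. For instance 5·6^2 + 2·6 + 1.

G_0=5  [base 3] 3 + 2  →[3↦4]→  4 + 2 = 6  −1 ⇒ G_1=5
G_1=5  [base 4] 4 + 1  →[4↦5]→  5 + 1 = 6  −1 ⇒ G_2=5
G_2=5  [base 5] 5  →[5↦6]→  6 = 6  −1 ⇒ G_3=5
G_3=5  [base 6] 5  →[6↦7]→  5 = 5  −1 ⇒ G_4=4

5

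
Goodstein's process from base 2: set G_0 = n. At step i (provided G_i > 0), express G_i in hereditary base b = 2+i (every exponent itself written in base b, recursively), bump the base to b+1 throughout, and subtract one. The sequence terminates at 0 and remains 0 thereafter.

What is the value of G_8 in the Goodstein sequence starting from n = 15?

100077777775

step 0: 15 = 2^(2 + 1) + 2^2 + 2 + 1; sub 3 for 2: 3^(3 + 1) + 3^3 + 3 + 1; = 112; G_1 = 112−1 = 111
step 1: 111 = 3^(3 + 1) + 3^3 + 3; sub 4 for 3: 4^(4 + 1) + 4^4 + 4; = 1284; G_2 = 1284−1 = 1283
step 2: 1283 = 4^(4 + 1) + 4^4 + 3; sub 5 for 4: 5^(5 + 1) + 5^5 + 3; = 18753; G_3 = 18753−1 = 18752
step 3: 18752 = 5^(5 + 1) + 5^5 + 2; sub 6 for 5: 6^(6 + 1) + 6^6 + 2; = 326594; G_4 = 326594−1 = 326593
step 4: 326593 = 6^(6 + 1) + 6^6 + 1; sub 7 for 6: 7^(7 + 1) + 7^7 + 1; = 6588345; G_5 = 6588345−1 = 6588344
step 5: 6588344 = 7^(7 + 1) + 7^7; sub 8 for 7: 8^(8 + 1) + 8^8; = 150994944; G_6 = 150994944−1 = 150994943
step 6: 150994943 = 8^(8 + 1) + 7·8^7 + 7·8^6 + 7·8^5 + 7·8^4 + 7·8^3 + 7·8^2 + 7·8 + 7; sub 9 for 8: 9^(9 + 1) + 7·9^7 + 7·9^6 + 7·9^5 + 7·9^4 + 7·9^3 + 7·9^2 + 7·9 + 7; = 3524450281; G_7 = 3524450281−1 = 3524450280
step 7: 3524450280 = 9^(9 + 1) + 7·9^7 + 7·9^6 + 7·9^5 + 7·9^4 + 7·9^3 + 7·9^2 + 7·9 + 6; sub 10 for 9: 10^(10 + 1) + 7·10^7 + 7·10^6 + 7·10^5 + 7·10^4 + 7·10^3 + 7·10^2 + 7·10 + 6; = 100077777776; G_8 = 100077777776−1 = 100077777775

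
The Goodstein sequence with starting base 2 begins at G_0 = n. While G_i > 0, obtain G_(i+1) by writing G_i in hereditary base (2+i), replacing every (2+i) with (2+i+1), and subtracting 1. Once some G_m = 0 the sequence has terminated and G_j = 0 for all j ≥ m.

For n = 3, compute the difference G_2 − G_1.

(0) 3|_2 = 2 + 1 ↦ 3 + 1|_3 = 4 ⇒ 3
(1) 3|_3 = 3 ↦ 4|_4 = 4 ⇒ 3

0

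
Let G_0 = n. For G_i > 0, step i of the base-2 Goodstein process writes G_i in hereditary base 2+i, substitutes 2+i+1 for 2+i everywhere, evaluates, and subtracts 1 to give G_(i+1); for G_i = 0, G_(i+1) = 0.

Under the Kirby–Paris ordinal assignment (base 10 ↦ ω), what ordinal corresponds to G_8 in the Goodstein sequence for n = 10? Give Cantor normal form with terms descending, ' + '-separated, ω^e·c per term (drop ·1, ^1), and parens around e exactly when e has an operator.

[0] 10 ≡ 2^(2 + 1) + 2 (base 2). Lift 3: 84. −1: 83.
[1] 83 ≡ 3^(3 + 1) + 2 (base 3). Lift 4: 1026. −1: 1025.
[2] 1025 ≡ 4^(4 + 1) + 1 (base 4). Lift 5: 15626. −1: 15625.
[3] 15625 ≡ 5^(5 + 1) (base 5). Lift 6: 279936. −1: 279935.
[4] 279935 ≡ 5·6^6 + 5·6^5 + 5·6^4 + 5·6^3 + 5·6^2 + 5·6 + 5 (base 6). Lift 7: 4215755. −1: 4215754.
[5] 4215754 ≡ 5·7^7 + 5·7^5 + 5·7^4 + 5·7^3 + 5·7^2 + 5·7 + 4 (base 7). Lift 8: 84073324. −1: 84073323.
[6] 84073323 ≡ 5·8^8 + 5·8^5 + 5·8^4 + 5·8^3 + 5·8^2 + 5·8 + 3 (base 8). Lift 9: 1937434593. −1: 1937434592.
[7] 1937434592 ≡ 5·9^9 + 5·9^5 + 5·9^4 + 5·9^3 + 5·9^2 + 5·9 + 2 (base 9). Lift 10: 50000555552. −1: 50000555551.

ω^ω·5 + ω^5·5 + ω^4·5 + ω^3·5 + ω^2·5 + ω·5 + 1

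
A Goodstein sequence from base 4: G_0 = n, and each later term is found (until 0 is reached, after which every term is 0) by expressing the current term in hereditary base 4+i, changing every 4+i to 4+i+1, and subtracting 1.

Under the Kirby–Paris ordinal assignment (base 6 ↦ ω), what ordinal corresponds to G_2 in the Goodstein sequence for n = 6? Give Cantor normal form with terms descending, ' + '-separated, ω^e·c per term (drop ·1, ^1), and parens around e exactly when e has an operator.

ω

i=0: 6 = 4 + 2 (b=4); 4→5: 5 + 2 = 7; 7−1 = 6
i=1: 6 = 5 + 1 (b=5); 5→6: 6 + 1 = 7; 7−1 = 6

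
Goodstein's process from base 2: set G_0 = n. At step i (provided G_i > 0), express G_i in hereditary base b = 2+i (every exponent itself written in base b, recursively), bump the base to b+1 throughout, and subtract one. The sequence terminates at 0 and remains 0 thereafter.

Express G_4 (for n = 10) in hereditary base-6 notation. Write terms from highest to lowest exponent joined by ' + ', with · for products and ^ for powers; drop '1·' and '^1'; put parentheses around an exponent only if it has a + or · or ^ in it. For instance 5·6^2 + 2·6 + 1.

[0] 10 ≡ 2^(2 + 1) + 2 (base 2). Lift 3: 84. −1: 83.
[1] 83 ≡ 3^(3 + 1) + 2 (base 3). Lift 4: 1026. −1: 1025.
[2] 1025 ≡ 4^(4 + 1) + 1 (base 4). Lift 5: 15626. −1: 15625.
[3] 15625 ≡ 5^(5 + 1) (base 5). Lift 6: 279936. −1: 279935.
[4] 279935 ≡ 5·6^6 + 5·6^5 + 5·6^4 + 5·6^3 + 5·6^2 + 5·6 + 5 (base 6). Lift 7: 4215755. −1: 4215754.

5·6^6 + 5·6^5 + 5·6^4 + 5·6^3 + 5·6^2 + 5·6 + 5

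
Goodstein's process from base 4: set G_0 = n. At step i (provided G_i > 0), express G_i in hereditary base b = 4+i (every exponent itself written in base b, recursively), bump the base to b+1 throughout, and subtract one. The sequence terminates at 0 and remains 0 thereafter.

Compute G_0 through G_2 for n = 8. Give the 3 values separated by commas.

[0] 8 ≡ 2·4 (base 4). Lift 5: 10. −1: 9.
[1] 9 ≡ 5 + 4 (base 5). Lift 6: 10. −1: 9.

8, 9, 9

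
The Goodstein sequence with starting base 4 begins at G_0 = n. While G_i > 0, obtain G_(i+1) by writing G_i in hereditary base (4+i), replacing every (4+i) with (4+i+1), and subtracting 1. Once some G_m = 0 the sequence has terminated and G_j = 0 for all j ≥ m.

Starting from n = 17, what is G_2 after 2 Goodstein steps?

i=0: 17 = 4^2 + 1 (b=4); 4→5: 5^2 + 1 = 26; 26−1 = 25
i=1: 25 = 5^2 (b=5); 5→6: 6^2 = 36; 36−1 = 35

35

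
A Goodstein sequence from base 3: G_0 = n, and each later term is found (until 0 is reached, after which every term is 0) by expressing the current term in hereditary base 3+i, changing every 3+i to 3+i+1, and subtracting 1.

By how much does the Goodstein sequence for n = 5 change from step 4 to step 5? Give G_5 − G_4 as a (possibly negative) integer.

G_0 = 5. HB_3(5) = 3 + 2. Bump = 6. G_1 = 5.
G_1 = 5. HB_4(5) = 4 + 1. Bump = 6. G_2 = 5.
G_2 = 5. HB_5(5) = 5. Bump = 6. G_3 = 5.
G_3 = 5. HB_6(5) = 5. Bump = 5. G_4 = 4.
G_4 = 4. HB_7(4) = 4. Bump = 4. G_5 = 3.

-1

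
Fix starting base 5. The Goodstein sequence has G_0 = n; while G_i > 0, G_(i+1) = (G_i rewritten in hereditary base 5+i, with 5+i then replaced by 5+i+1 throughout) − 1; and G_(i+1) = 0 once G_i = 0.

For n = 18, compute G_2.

22

[0] 18 ≡ 3·5 + 3 (base 5). Lift 6: 21. −1: 20.
[1] 20 ≡ 3·6 + 2 (base 6). Lift 7: 23. −1: 22.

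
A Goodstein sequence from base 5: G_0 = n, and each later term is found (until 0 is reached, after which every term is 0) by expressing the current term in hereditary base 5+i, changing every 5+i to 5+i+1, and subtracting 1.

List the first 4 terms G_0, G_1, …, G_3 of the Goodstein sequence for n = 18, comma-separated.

18, 20, 22, 24

step 0: 18 = 3·5 + 3; sub 6 for 5: 3·6 + 3; = 21; G_1 = 21−1 = 20
step 1: 20 = 3·6 + 2; sub 7 for 6: 3·7 + 2; = 23; G_2 = 23−1 = 22
step 2: 22 = 3·7 + 1; sub 8 for 7: 3·8 + 1; = 25; G_3 = 25−1 = 24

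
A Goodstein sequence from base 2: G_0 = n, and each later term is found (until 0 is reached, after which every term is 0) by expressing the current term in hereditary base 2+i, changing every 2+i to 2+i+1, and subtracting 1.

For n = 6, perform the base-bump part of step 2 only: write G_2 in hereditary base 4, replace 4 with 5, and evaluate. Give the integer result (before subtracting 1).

3126

(0) 6|_2 = 2^2 + 2 ↦ 3^3 + 3|_3 = 30 ⇒ 29
(1) 29|_3 = 3^3 + 2 ↦ 4^4 + 2|_4 = 258 ⇒ 257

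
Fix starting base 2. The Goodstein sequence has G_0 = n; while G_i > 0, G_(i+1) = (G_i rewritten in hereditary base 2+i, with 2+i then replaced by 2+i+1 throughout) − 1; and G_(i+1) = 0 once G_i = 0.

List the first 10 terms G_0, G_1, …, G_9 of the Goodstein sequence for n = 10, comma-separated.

base 2: 10 = 2^(2 + 1) + 2; at 3: 3^(3 + 1) + 3 = 84; next = 83
base 3: 83 = 3^(3 + 1) + 2; at 4: 4^(4 + 1) + 2 = 1026; next = 1025
base 4: 1025 = 4^(4 + 1) + 1; at 5: 5^(5 + 1) + 1 = 15626; next = 15625
base 5: 15625 = 5^(5 + 1); at 6: 6^(6 + 1) = 279936; next = 279935
base 6: 279935 = 5·6^6 + 5·6^5 + 5·6^4 + 5·6^3 + 5·6^2 + 5·6 + 5; at 7: 5·7^7 + 5·7^5 + 5·7^4 + 5·7^3 + 5·7^2 + 5·7 + 5 = 4215755; next = 4215754
base 7: 4215754 = 5·7^7 + 5·7^5 + 5·7^4 + 5·7^3 + 5·7^2 + 5·7 + 4; at 8: 5·8^8 + 5·8^5 + 5·8^4 + 5·8^3 + 5·8^2 + 5·8 + 4 = 84073324; next = 84073323
base 8: 84073323 = 5·8^8 + 5·8^5 + 5·8^4 + 5·8^3 + 5·8^2 + 5·8 + 3; at 9: 5·9^9 + 5·9^5 + 5·9^4 + 5·9^3 + 5·9^2 + 5·9 + 3 = 1937434593; next = 1937434592
base 9: 1937434592 = 5·9^9 + 5·9^5 + 5·9^4 + 5·9^3 + 5·9^2 + 5·9 + 2; at 10: 5·10^10 + 5·10^5 + 5·10^4 + 5·10^3 + 5·10^2 + 5·10 + 2 = 50000555552; next = 50000555551
base 10: 50000555551 = 5·10^10 + 5·10^5 + 5·10^4 + 5·10^3 + 5·10^2 + 5·10 + 1; at 11: 5·11^11 + 5·11^5 + 5·11^4 + 5·11^3 + 5·11^2 + 5·11 + 1 = 1426559238831; next = 1426559238830

10, 83, 1025, 15625, 279935, 4215754, 84073323, 1937434592, 50000555551, 1426559238830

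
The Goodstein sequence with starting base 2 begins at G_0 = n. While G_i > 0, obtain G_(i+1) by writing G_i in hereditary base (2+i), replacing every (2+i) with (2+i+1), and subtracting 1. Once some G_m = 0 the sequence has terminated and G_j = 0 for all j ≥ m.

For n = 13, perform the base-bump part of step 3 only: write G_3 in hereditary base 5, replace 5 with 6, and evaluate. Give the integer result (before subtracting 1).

280712

[0] 13 ≡ 2^(2 + 1) + 2^2 + 1 (base 2). Lift 3: 109. −1: 108.
[1] 108 ≡ 3^(3 + 1) + 3^3 (base 3). Lift 4: 1280. −1: 1279.
[2] 1279 ≡ 4^(4 + 1) + 3·4^3 + 3·4^2 + 3·4 + 3 (base 4). Lift 5: 16093. −1: 16092.
[3] 16092 ≡ 5^(5 + 1) + 3·5^3 + 3·5^2 + 3·5 + 2 (base 5). Lift 6: 280712. −1: 280711.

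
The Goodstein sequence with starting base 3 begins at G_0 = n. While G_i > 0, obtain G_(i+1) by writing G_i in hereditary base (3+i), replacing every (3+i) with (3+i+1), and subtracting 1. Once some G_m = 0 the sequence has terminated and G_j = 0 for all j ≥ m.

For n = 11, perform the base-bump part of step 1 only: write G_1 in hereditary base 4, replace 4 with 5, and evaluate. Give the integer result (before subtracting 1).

step 0: 11 = 3^2 + 2; sub 4 for 3: 4^2 + 2; = 18; G_1 = 18−1 = 17
step 1: 17 = 4^2 + 1; sub 5 for 4: 5^2 + 1; = 26; G_2 = 26−1 = 25

26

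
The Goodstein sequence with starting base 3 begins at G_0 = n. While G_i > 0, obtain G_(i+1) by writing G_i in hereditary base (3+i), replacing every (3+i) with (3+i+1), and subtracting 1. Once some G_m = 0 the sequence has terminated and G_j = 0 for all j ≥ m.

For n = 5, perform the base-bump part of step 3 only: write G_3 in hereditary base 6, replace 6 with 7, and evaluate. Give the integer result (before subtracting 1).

5

(0) 5|_3 = 3 + 2 ↦ 4 + 2|_4 = 6 ⇒ 5
(1) 5|_4 = 4 + 1 ↦ 5 + 1|_5 = 6 ⇒ 5
(2) 5|_5 = 5 ↦ 6|_6 = 6 ⇒ 5
(3) 5|_6 = 5 ↦ 5|_7 = 5 ⇒ 4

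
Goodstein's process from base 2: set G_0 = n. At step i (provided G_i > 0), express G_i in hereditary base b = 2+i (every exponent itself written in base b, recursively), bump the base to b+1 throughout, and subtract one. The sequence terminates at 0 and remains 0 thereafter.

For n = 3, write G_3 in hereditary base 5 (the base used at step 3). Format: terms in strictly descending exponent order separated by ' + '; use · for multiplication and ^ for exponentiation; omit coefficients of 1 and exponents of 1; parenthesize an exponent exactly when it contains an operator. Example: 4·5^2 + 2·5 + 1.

2

step 0: 3 = 2 + 1; sub 3 for 2: 3 + 1; = 4; G_1 = 4−1 = 3
step 1: 3 = 3; sub 4 for 3: 4; = 4; G_2 = 4−1 = 3
step 2: 3 = 3; sub 5 for 4: 3; = 3; G_3 = 3−1 = 2
step 3: 2 = 2; sub 6 for 5: 2; = 2; G_4 = 2−1 = 1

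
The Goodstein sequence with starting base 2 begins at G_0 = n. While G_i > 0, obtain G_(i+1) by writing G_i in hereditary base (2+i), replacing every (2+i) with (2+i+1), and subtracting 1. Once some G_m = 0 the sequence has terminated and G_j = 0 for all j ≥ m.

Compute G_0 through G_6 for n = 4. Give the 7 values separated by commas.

4 —HB2→ 2^2 —bump→ 3^3 = 27 —(−1)→ 26
26 —HB3→ 2·3^2 + 2·3 + 2 —bump→ 2·4^2 + 2·4 + 2 = 42 —(−1)→ 41
41 —HB4→ 2·4^2 + 2·4 + 1 —bump→ 2·5^2 + 2·5 + 1 = 61 —(−1)→ 60
60 —HB5→ 2·5^2 + 2·5 —bump→ 2·6^2 + 2·6 = 84 —(−1)→ 83
83 —HB6→ 2·6^2 + 6 + 5 —bump→ 2·7^2 + 7 + 5 = 110 —(−1)→ 109
109 —HB7→ 2·7^2 + 7 + 4 —bump→ 2·8^2 + 8 + 4 = 140 —(−1)→ 139

4, 26, 41, 60, 83, 109, 139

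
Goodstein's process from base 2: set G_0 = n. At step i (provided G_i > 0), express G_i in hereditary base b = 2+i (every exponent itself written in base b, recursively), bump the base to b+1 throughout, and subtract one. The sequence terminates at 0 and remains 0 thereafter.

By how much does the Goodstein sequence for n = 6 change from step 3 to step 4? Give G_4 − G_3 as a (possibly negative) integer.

G_0=6  [base 2] 2^2 + 2  →[2↦3]→  3^3 + 3 = 30  −1 ⇒ G_1=29
G_1=29  [base 3] 3^3 + 2  →[3↦4]→  4^4 + 2 = 258  −1 ⇒ G_2=257
G_2=257  [base 4] 4^4 + 1  →[4↦5]→  5^5 + 1 = 3126  −1 ⇒ G_3=3125
G_3=3125  [base 5] 5^5  →[5↦6]→  6^6 = 46656  −1 ⇒ G_4=46655

43530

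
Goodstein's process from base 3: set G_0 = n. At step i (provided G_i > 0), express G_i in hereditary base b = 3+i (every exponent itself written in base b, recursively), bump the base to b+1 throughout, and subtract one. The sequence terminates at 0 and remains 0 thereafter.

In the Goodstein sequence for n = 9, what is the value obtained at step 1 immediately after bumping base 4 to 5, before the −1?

18

G_0=9  [base 3] 3^2  →[3↦4]→  4^2 = 16  −1 ⇒ G_1=15
G_1=15  [base 4] 3·4 + 3  →[4↦5]→  3·5 + 3 = 18  −1 ⇒ G_2=17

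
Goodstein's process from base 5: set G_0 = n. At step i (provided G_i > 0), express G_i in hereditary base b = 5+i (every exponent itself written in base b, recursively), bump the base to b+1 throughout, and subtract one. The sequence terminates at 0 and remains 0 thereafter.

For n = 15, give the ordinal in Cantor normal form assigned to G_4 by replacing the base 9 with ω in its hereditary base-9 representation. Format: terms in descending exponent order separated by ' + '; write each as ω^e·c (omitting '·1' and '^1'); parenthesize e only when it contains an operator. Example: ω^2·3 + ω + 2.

ω·2 + 2

base 5: 15 = 3·5; at 6: 3·6 = 18; next = 17
base 6: 17 = 2·6 + 5; at 7: 2·7 + 5 = 19; next = 18
base 7: 18 = 2·7 + 4; at 8: 2·8 + 4 = 20; next = 19
base 8: 19 = 2·8 + 3; at 9: 2·9 + 3 = 21; next = 20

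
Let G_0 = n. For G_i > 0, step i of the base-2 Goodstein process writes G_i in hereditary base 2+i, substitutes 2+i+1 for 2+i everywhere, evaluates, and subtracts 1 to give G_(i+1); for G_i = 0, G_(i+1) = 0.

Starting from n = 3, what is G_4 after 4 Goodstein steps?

1

i=0: 3 = 2 + 1 (b=2); 2→3: 3 + 1 = 4; 4−1 = 3
i=1: 3 = 3 (b=3); 3→4: 4 = 4; 4−1 = 3
i=2: 3 = 3 (b=4); 4→5: 3 = 3; 3−1 = 2
i=3: 2 = 2 (b=5); 5→6: 2 = 2; 2−1 = 1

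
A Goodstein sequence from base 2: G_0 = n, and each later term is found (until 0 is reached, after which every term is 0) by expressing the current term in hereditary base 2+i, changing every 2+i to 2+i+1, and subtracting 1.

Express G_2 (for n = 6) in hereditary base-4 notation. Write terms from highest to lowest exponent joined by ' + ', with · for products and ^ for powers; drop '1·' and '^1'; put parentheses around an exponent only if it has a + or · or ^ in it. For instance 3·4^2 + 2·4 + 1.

4^4 + 1

(0) 6|_2 = 2^2 + 2 ↦ 3^3 + 3|_3 = 30 ⇒ 29
(1) 29|_3 = 3^3 + 2 ↦ 4^4 + 2|_4 = 258 ⇒ 257
(2) 257|_4 = 4^4 + 1 ↦ 5^5 + 1|_5 = 3126 ⇒ 3125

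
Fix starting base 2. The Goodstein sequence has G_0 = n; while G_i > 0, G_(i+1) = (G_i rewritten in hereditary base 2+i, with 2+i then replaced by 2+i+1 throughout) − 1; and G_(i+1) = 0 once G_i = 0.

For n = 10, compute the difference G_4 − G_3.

264310

step 0: 10 = 2^(2 + 1) + 2; sub 3 for 2: 3^(3 + 1) + 3; = 84; G_1 = 84−1 = 83
step 1: 83 = 3^(3 + 1) + 2; sub 4 for 3: 4^(4 + 1) + 2; = 1026; G_2 = 1026−1 = 1025
step 2: 1025 = 4^(4 + 1) + 1; sub 5 for 4: 5^(5 + 1) + 1; = 15626; G_3 = 15626−1 = 15625
step 3: 15625 = 5^(5 + 1); sub 6 for 5: 6^(6 + 1); = 279936; G_4 = 279936−1 = 279935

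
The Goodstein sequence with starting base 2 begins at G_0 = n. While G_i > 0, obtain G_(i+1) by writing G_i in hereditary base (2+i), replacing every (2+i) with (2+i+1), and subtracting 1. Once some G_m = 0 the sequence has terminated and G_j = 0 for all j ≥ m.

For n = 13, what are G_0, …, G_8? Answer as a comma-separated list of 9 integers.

13, 108, 1279, 16092, 280711, 5765998, 134219479, 3486786855, 100000003325

base 2: 13 = 2^(2 + 1) + 2^2 + 1; at 3: 3^(3 + 1) + 3^3 + 1 = 109; next = 108
base 3: 108 = 3^(3 + 1) + 3^3; at 4: 4^(4 + 1) + 4^4 = 1280; next = 1279
base 4: 1279 = 4^(4 + 1) + 3·4^3 + 3·4^2 + 3·4 + 3; at 5: 5^(5 + 1) + 3·5^3 + 3·5^2 + 3·5 + 3 = 16093; next = 16092
base 5: 16092 = 5^(5 + 1) + 3·5^3 + 3·5^2 + 3·5 + 2; at 6: 6^(6 + 1) + 3·6^3 + 3·6^2 + 3·6 + 2 = 280712; next = 280711
base 6: 280711 = 6^(6 + 1) + 3·6^3 + 3·6^2 + 3·6 + 1; at 7: 7^(7 + 1) + 3·7^3 + 3·7^2 + 3·7 + 1 = 5765999; next = 5765998
base 7: 5765998 = 7^(7 + 1) + 3·7^3 + 3·7^2 + 3·7; at 8: 8^(8 + 1) + 3·8^3 + 3·8^2 + 3·8 = 134219480; next = 134219479
base 8: 134219479 = 8^(8 + 1) + 3·8^3 + 3·8^2 + 2·8 + 7; at 9: 9^(9 + 1) + 3·9^3 + 3·9^2 + 2·9 + 7 = 3486786856; next = 3486786855
base 9: 3486786855 = 9^(9 + 1) + 3·9^3 + 3·9^2 + 2·9 + 6; at 10: 10^(10 + 1) + 3·10^3 + 3·10^2 + 2·10 + 6 = 100000003326; next = 100000003325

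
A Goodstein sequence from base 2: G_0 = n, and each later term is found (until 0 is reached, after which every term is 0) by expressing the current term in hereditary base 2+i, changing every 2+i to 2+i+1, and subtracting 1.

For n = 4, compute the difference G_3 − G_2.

19

i=0: 4 = 2^2 (b=2); 2→3: 3^3 = 27; 27−1 = 26
i=1: 26 = 2·3^2 + 2·3 + 2 (b=3); 3→4: 2·4^2 + 2·4 + 2 = 42; 42−1 = 41
i=2: 41 = 2·4^2 + 2·4 + 1 (b=4); 4→5: 2·5^2 + 2·5 + 1 = 61; 61−1 = 60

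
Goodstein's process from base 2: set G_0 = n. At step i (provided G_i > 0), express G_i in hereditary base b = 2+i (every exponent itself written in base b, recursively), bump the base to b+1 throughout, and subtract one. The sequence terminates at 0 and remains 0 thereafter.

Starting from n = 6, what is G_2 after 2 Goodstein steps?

[0] 6 ≡ 2^2 + 2 (base 2). Lift 3: 30. −1: 29.
[1] 29 ≡ 3^3 + 2 (base 3). Lift 4: 258. −1: 257.
[2] 257 ≡ 4^4 + 1 (base 4). Lift 5: 3126. −1: 3125.

257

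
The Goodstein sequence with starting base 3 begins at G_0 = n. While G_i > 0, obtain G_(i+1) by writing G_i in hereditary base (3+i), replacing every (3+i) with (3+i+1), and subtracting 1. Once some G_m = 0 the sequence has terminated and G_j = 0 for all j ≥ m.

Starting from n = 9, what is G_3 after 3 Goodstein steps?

19

step 0: 9 = 3^2; sub 4 for 3: 4^2; = 16; G_1 = 16−1 = 15
step 1: 15 = 3·4 + 3; sub 5 for 4: 3·5 + 3; = 18; G_2 = 18−1 = 17
step 2: 17 = 3·5 + 2; sub 6 for 5: 3·6 + 2; = 20; G_3 = 20−1 = 19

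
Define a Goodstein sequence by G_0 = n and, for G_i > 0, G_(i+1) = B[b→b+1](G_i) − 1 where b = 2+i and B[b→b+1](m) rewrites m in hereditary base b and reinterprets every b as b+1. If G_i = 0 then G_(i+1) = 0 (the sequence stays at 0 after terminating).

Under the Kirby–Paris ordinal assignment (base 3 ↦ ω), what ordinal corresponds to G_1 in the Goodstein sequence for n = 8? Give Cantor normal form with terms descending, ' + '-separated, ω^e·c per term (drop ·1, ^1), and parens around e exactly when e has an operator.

8 —HB2→ 2^(2 + 1) —bump→ 3^(3 + 1) = 81 —(−1)→ 80
80 —HB3→ 2·3^3 + 2·3^2 + 2·3 + 2 —bump→ 2·4^4 + 2·4^2 + 2·4 + 2 = 554 —(−1)→ 553

ω^ω·2 + ω^2·2 + ω·2 + 2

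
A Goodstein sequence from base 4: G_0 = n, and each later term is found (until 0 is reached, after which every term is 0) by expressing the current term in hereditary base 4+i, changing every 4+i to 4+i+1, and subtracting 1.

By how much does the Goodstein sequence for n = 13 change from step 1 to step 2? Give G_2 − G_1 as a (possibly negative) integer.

2

13 —HB4→ 3·4 + 1 —bump→ 3·5 + 1 = 16 —(−1)→ 15
15 —HB5→ 3·5 —bump→ 3·6 = 18 —(−1)→ 17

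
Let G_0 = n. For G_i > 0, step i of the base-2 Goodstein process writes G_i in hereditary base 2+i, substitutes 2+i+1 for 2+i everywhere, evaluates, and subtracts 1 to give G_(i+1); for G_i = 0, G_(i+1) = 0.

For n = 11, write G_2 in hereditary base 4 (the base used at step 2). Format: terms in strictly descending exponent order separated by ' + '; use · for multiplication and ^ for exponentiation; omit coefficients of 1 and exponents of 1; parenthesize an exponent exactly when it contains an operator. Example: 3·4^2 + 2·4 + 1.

4^(4 + 1) + 3

G_0=11  [base 2] 2^(2 + 1) + 2 + 1  →[2↦3]→  3^(3 + 1) + 3 + 1 = 85  −1 ⇒ G_1=84
G_1=84  [base 3] 3^(3 + 1) + 3  →[3↦4]→  4^(4 + 1) + 4 = 1028  −1 ⇒ G_2=1027
G_2=1027  [base 4] 4^(4 + 1) + 3  →[4↦5]→  5^(5 + 1) + 3 = 15628  −1 ⇒ G_3=15627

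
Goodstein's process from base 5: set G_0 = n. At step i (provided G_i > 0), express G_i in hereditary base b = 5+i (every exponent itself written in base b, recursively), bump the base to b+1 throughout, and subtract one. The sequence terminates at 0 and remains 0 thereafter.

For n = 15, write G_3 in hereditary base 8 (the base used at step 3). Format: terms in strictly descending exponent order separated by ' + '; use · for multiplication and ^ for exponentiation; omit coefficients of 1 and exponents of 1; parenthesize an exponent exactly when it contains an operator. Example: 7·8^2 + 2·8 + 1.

15 —HB5→ 3·5 —bump→ 3·6 = 18 —(−1)→ 17
17 —HB6→ 2·6 + 5 —bump→ 2·7 + 5 = 19 —(−1)→ 18
18 —HB7→ 2·7 + 4 —bump→ 2·8 + 4 = 20 —(−1)→ 19
19 —HB8→ 2·8 + 3 —bump→ 2·9 + 3 = 21 —(−1)→ 20

2·8 + 3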